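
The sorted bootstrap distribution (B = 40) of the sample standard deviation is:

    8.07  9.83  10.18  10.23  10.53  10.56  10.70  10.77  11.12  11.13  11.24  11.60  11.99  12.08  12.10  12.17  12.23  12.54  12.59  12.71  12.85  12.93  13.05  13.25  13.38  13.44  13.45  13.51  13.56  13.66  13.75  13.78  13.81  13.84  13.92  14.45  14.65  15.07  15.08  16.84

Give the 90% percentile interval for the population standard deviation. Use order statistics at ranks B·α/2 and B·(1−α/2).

α = 0.10; lower rank = 40 × 0.050 = 2; upper rank = 40 × 0.950 = 38.
The 2nd smallest replicate is 9.83; the 38th is 15.07.

(9.83, 15.07)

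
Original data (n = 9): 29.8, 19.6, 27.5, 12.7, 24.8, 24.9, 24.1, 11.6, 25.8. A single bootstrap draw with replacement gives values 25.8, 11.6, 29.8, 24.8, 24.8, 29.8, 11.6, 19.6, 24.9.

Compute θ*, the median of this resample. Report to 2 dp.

θ* = 24.80

Sorted: 11.6, 11.6, 19.6, 24.8, 24.8, 24.9, 25.8, 29.8, 29.8
Median = middle value = 24.80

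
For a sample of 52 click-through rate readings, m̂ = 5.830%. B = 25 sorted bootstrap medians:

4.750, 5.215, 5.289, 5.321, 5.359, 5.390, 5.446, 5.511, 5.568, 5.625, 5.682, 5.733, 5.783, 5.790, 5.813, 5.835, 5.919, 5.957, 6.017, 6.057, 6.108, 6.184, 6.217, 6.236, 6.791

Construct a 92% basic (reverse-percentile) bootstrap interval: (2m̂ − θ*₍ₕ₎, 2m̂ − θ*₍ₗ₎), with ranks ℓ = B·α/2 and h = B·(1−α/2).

Percentile endpoints at ranks 1 and 24: θ*₍1₎ = 4.750, θ*₍24₎ = 6.236.
Basic interval reflects these around m̂:
  lower = 2 × 5.830 − 6.236 = 5.424
  upper = 2 × 5.830 − 4.750 = 6.910

(5.424, 6.910)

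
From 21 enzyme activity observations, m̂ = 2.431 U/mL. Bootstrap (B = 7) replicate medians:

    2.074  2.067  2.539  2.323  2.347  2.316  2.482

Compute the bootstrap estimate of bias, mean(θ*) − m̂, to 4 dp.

bias = −0.1241

mean(θ*) = (2.074 + 2.067 + 2.539 + 2.323 + 2.347 + 2.316 + 2.482) / 7 = 2.30686
bias = 2.30686 − 2.431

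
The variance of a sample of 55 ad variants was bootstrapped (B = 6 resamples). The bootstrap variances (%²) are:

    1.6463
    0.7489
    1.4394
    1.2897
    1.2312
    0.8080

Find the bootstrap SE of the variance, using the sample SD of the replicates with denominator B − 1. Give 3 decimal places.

Bootstrap SE is the standard deviation of the 6 replicate variances.
Mean of replicates: (1.6463 + 0.7489 + 1.4394 + 1.2897 + 1.2312 + 0.8080) / 6 = 7.16350 / 6 = 1.19392
Sum of squared deviations: (+0.45238)² + (−0.44502)² + (+0.24548)² + (+0.09578)² + (+0.03728)² + (−0.38592)² = 0.62245
Variance = 0.62245 / 5 = 0.12449
SE* = √0.12449

SE* = 0.353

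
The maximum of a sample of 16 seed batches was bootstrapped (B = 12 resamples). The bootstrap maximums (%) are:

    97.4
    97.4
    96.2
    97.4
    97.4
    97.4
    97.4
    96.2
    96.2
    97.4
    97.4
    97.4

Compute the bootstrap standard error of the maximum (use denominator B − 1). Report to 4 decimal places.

SE* = 0.5427

Bootstrap SE is the standard deviation of the 12 replicate maximums.
Mean of replicates: (97.4 + 97.4 + 96.2 + 97.4 + 97.4 + 97.4 + 97.4 + 96.2 + 96.2 + 97.4 + 97.4 + 97.4) / 12 = 1165.20000 / 12 = 97.10000
Sum of squared deviations: (+0.30000)² + (+0.30000)² + (−0.90000)² + (+0.30000)² + (+0.30000)² + (+0.30000)² + (+0.30000)² + (−0.90000)² + (−0.90000)² + (+0.30000)² + (+0.30000)² + (+0.30000)² = 3.24000
Variance = 3.24000 / 11 = 0.29455
SE* = √0.29455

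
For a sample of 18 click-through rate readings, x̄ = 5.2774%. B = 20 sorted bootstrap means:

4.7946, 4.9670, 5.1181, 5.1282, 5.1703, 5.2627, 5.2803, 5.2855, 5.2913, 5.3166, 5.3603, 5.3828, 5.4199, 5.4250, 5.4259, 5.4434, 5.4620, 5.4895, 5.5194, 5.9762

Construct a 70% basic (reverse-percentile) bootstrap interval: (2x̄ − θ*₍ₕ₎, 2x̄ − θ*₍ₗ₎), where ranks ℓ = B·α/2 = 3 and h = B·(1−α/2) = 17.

(5.0928, 5.4367)

Percentile endpoints at ranks 3 and 17: θ*₍3₎ = 5.1181, θ*₍17₎ = 5.4620.
Basic interval reflects these around x̄:
  lower = 2 × 5.2774 − 5.4620 = 5.0928
  upper = 2 × 5.2774 − 5.1181 = 5.4367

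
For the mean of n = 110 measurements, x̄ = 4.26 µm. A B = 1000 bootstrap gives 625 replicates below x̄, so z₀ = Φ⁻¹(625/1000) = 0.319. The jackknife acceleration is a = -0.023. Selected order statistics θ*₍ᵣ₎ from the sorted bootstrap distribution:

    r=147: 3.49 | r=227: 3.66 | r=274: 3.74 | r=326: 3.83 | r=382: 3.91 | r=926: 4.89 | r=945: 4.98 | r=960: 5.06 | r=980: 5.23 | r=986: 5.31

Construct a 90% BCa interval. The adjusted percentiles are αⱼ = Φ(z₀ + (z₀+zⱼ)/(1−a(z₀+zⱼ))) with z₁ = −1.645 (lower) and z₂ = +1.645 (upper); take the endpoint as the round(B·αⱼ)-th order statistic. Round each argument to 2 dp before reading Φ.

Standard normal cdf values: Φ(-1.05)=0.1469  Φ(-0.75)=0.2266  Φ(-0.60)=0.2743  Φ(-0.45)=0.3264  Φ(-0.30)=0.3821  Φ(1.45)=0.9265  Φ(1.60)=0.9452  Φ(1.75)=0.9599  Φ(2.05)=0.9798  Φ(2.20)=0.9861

Lower: z₀ + z₁ = 0.319 + (-1.645) = -1.326; 1 − a(z₀+z₁) = 1 − (-0.023)(-1.326) = 0.9695; argument = 0.319 + (-1.326)/0.9695 = -1.0487 → -1.05.
α₁ = Φ(-1.05) = 0.1469; rank = round(1000 × 0.1469) = 147; θ*₍147₎ = 3.49.
Upper: z₀ + z₂ = 1.964; 1 − a(z₀+z₂) = 1.0452; argument = 2.1981 → 2.20; α₂ = 0.9861; rank = 986; θ*₍986₎ = 5.31.

(3.49, 5.31)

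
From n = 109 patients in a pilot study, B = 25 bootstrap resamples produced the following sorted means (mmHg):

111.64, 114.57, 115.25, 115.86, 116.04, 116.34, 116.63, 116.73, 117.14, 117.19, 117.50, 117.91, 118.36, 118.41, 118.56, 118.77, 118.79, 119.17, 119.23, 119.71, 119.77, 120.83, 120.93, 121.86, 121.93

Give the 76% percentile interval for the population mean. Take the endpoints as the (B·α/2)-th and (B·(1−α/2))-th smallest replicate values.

α = 0.24; lower rank = 25 × 0.120 = 3; upper rank = 25 × 0.880 = 22.
The 3rd smallest replicate is 115.25; the 22nd is 120.83.

(115.25, 120.83)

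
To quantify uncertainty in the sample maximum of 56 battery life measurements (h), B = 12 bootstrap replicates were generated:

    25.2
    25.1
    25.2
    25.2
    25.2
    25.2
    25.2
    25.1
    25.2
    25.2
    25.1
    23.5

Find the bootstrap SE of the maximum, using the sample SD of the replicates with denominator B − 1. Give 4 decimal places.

Bootstrap SE is the standard deviation of the 12 replicate maximums.
Mean of replicates: (25.2 + 25.1 + 25.2 + 25.2 + 25.2 + 25.2 + 25.2 + 25.1 + 25.2 + 25.2 + 25.1 + 23.5) / 12 = 300.40000 / 12 = 25.03333
Sum of squared deviations: (+0.16667)² + (+0.06667)² + (+0.16667)² + (+0.16667)² + (+0.16667)² + (+0.16667)² + (+0.16667)² + (+0.06667)² + (+0.16667)² + (+0.16667)² + (+0.06667)² + (−1.53333)² = 2.58667
Variance = 2.58667 / 11 = 0.23515
SE* = √0.23515

SE* = 0.4849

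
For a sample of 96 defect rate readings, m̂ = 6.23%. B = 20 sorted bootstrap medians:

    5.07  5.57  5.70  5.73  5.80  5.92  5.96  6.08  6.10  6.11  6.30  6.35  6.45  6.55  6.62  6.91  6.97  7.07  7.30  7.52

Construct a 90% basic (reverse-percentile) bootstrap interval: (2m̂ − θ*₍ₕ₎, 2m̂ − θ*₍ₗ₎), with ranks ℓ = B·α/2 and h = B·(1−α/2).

(5.16, 7.39)

Percentile endpoints at ranks 1 and 19: θ*₍1₎ = 5.07, θ*₍19₎ = 7.30.
Basic interval reflects these around m̂:
  lower = 2 × 6.23 − 7.30 = 5.16
  upper = 2 × 6.23 − 5.07 = 7.39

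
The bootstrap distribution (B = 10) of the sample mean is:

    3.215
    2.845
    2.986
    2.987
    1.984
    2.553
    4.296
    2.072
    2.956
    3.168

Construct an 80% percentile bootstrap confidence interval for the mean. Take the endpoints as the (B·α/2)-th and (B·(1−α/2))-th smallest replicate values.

(1.984, 3.215)

Sorted replicates: 1.984, 2.072, 2.553, 2.845, 2.956, 2.986, 2.987, 3.168, 3.215, 4.296
α = 0.20; lower rank = 10 × 0.100 = 1; upper rank = 10 × 0.900 = 9.
The 1st smallest replicate is 1.984; the 9th is 3.215.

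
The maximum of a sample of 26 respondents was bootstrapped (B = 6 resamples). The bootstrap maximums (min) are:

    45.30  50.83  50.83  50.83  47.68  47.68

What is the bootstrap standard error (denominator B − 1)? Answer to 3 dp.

SE* = 2.328

Bootstrap SE is the standard deviation of the 6 replicate maximums.
Mean of replicates: (45.30 + 50.83 + 50.83 + 50.83 + 47.68 + 47.68) / 6 = 293.1500 / 6 = 48.8583
Sum of squared deviations: (−3.5583)² + (+1.9717)² + (+1.9717)² + (+1.9717)² + (−1.1783)² + (−1.1783)² = 27.1011
Variance = 27.1011 / 5 = 5.4202
SE* = √5.4202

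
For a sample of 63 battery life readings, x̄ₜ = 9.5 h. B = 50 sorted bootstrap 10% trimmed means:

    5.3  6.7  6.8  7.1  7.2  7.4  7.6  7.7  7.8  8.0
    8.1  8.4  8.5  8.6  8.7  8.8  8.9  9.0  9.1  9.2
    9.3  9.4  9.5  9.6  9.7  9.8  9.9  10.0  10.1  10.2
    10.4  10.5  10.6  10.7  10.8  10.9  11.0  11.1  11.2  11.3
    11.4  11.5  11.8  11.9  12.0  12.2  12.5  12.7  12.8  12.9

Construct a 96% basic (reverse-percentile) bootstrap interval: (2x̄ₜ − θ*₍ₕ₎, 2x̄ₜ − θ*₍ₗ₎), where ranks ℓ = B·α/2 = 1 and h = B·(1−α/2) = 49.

Percentile endpoints at ranks 1 and 49: θ*₍1₎ = 5.3, θ*₍49₎ = 12.8.
Basic interval reflects these around x̄ₜ:
  lower = 2 × 9.5 − 12.8 = 6.2
  upper = 2 × 9.5 − 5.3 = 13.7

(6.2, 13.7)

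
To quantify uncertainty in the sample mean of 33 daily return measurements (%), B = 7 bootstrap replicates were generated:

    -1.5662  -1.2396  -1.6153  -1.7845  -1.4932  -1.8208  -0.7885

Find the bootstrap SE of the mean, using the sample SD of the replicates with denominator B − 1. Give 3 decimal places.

Bootstrap SE is the standard deviation of the 7 replicate means.
Mean of replicates: ((-1.5662) + (-1.2396) + (-1.6153) + (-1.7845) + (-1.4932) + (-1.8208) + (-0.7885)) / 7 = -10.30810 / 7 = -1.47259
Sum of squared deviations: (−0.09361)² + (+0.23299)² + (−0.14271)² + (−0.31191)² + (−0.02061)² + (−0.34821)² + (+0.68409)² = 0.77036
Variance = 0.77036 / 6 = 0.12839
SE* = √0.12839

SE* = 0.358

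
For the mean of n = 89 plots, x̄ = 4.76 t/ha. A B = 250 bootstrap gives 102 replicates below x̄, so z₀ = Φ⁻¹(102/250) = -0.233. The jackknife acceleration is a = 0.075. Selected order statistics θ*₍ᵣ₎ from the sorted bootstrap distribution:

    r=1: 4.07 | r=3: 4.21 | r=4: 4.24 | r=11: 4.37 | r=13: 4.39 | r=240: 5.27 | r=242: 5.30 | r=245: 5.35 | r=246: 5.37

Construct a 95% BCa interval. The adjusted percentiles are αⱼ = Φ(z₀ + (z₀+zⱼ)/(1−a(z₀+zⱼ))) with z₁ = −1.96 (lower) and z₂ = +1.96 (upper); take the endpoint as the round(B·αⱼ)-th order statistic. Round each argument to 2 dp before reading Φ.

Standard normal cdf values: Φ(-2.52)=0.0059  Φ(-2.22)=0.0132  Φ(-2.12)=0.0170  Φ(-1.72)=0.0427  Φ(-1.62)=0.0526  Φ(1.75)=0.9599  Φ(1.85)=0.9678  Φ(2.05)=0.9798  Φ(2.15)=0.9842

(4.24, 5.27)

Lower: z₀ + z₁ = -0.233 + (-1.960) = -2.193; 1 − a(z₀+z₁) = 1 − (0.075)(-2.193) = 1.1645; argument = -0.233 + (-2.193)/1.1645 = -2.1163 → -2.12.
α₁ = Φ(-2.12) = 0.0170; rank = round(250 × 0.0170) = 4; θ*₍4₎ = 4.24.
Upper: z₀ + z₂ = 1.727; 1 − a(z₀+z₂) = 0.8705; argument = 1.7510 → 1.75; α₂ = 0.9599; rank = 240; θ*₍240₎ = 5.27.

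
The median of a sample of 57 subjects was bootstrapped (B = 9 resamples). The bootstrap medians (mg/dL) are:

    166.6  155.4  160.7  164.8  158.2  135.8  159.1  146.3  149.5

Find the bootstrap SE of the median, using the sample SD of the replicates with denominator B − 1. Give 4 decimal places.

Bootstrap SE is the standard deviation of the 9 replicate medians.
Mean of replicates: (166.6 + 155.4 + 160.7 + 164.8 + 158.2 + 135.8 + 159.1 + 146.3 + 149.5) / 9 = 1396.40000 / 9 = 155.15556
Sum of squared deviations: (+11.44444)² + (+0.24444)² + (+5.54444)² + (+9.64444)² + (+3.04444)² + (−19.35556)² + (+3.94444)² + (−8.85556)² + (−5.65556)² = 764.66222
Variance = 764.66222 / 8 = 95.58278
SE* = √95.58278

SE* = 9.7766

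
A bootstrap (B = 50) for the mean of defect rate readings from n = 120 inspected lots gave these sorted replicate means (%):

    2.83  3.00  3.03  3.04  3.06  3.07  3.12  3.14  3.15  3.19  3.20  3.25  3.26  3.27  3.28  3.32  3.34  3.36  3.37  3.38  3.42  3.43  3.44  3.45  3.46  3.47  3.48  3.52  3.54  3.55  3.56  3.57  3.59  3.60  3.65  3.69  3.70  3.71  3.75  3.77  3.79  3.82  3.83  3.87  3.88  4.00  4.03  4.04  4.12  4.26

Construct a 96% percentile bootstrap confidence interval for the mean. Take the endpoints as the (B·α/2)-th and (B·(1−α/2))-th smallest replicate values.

(2.83, 4.12)

α = 0.04; lower rank = 50 × 0.020 = 1; upper rank = 50 × 0.980 = 49.
The 1st smallest replicate is 2.83; the 49th is 4.12.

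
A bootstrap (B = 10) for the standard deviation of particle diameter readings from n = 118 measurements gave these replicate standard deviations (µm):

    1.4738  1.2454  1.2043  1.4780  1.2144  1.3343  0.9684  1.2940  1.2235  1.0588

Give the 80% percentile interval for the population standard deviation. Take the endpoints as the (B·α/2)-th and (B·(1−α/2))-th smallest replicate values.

Sorted replicates: 0.9684, 1.0588, 1.2043, 1.2144, 1.2235, 1.2454, 1.2940, 1.3343, 1.4738, 1.4780
α = 0.20; lower rank = 10 × 0.100 = 1; upper rank = 10 × 0.900 = 9.
The 1st smallest replicate is 0.9684; the 9th is 1.4738.

(0.9684, 1.4738)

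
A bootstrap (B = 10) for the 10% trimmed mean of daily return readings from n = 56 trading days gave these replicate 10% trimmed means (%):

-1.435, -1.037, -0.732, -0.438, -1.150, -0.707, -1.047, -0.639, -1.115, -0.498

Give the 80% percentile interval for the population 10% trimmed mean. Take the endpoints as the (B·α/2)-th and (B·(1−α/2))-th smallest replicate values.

Sorted replicates: -1.435, -1.150, -1.115, -1.047, -1.037, -0.732, -0.707, -0.639, -0.498, -0.438
α = 0.20; lower rank = 10 × 0.100 = 1; upper rank = 10 × 0.900 = 9.
The 1st smallest replicate is -1.435; the 9th is -0.498.

(-1.435, -0.498)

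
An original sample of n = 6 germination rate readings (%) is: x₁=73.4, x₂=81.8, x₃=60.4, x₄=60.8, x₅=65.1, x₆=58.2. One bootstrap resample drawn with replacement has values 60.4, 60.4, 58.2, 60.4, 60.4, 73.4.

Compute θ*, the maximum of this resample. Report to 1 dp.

Maximum = 73.4

θ* = 73.4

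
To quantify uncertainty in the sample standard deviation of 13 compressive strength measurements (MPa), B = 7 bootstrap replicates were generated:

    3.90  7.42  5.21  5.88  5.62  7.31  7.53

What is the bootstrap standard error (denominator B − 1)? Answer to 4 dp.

Bootstrap SE is the standard deviation of the 7 replicate standard deviations.
Mean of replicates: (3.90 + 7.42 + 5.21 + 5.88 + 5.62 + 7.31 + 7.53) / 7 = 42.87000 / 7 = 6.12429
Sum of squared deviations: (−2.22429)² + (+1.29571)² + (−0.91429)² + (−0.24429)² + (−0.50429)² + (+1.18571)² + (+1.40571)² = 11.15817
Variance = 11.15817 / 6 = 1.85970
SE* = √1.85970

SE* = 1.3637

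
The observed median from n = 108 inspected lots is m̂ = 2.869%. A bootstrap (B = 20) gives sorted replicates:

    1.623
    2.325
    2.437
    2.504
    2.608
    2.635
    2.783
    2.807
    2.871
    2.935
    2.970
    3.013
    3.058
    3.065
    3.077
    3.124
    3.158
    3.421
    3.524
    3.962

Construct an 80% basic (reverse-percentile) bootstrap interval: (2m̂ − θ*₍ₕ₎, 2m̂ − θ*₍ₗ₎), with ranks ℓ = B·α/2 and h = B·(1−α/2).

(2.317, 3.413)

Percentile endpoints at ranks 2 and 18: θ*₍2₎ = 2.325, θ*₍18₎ = 3.421.
Basic interval reflects these around m̂:
  lower = 2 × 2.869 − 3.421 = 2.317
  upper = 2 × 2.869 − 2.325 = 3.413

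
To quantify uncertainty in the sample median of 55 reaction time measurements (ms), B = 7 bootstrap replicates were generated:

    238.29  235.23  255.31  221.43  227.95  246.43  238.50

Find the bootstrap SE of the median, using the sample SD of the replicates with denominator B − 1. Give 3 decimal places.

Bootstrap SE is the standard deviation of the 7 replicate medians.
Mean of replicates: (238.29 + 235.23 + 255.31 + 221.43 + 227.95 + 246.43 + 238.50) / 7 = 1663.1400 / 7 = 237.5914
Sum of squared deviations: (+0.6986)² + (−2.3614)² + (+17.7186)² + (−16.1614)² + (−9.6414)² + (+8.8386)² + (+0.9086)² = 753.1069
Variance = 753.1069 / 6 = 125.5178
SE* = √125.5178

SE* = 11.203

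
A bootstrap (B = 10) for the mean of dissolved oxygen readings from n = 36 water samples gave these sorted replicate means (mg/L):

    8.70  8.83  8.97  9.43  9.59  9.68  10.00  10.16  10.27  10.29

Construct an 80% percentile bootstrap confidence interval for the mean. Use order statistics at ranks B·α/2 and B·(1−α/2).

(8.70, 10.27)

α = 0.20; lower rank = 10 × 0.100 = 1; upper rank = 10 × 0.900 = 9.
The 1st smallest replicate is 8.70; the 9th is 10.27.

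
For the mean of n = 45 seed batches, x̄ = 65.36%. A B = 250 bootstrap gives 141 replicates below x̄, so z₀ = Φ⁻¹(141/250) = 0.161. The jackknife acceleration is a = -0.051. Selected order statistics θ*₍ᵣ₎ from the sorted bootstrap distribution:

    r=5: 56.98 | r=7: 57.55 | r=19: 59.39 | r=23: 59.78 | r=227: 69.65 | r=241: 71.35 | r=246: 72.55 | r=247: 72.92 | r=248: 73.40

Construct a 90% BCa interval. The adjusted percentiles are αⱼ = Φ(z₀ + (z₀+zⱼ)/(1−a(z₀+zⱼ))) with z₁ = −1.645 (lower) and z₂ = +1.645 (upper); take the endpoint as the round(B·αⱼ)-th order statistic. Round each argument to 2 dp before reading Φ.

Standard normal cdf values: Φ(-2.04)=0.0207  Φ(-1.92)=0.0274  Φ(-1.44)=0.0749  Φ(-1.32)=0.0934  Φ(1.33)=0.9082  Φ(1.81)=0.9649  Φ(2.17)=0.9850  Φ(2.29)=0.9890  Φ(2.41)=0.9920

(59.39, 71.35)

Lower: z₀ + z₁ = 0.161 + (-1.645) = -1.484; 1 − a(z₀+z₁) = 1 − (-0.051)(-1.484) = 0.9243; argument = 0.161 + (-1.484)/0.9243 = -1.4445 → -1.44.
α₁ = Φ(-1.44) = 0.0749; rank = round(250 × 0.0749) = 19; θ*₍19₎ = 59.39.
Upper: z₀ + z₂ = 1.806; 1 − a(z₀+z₂) = 1.0921; argument = 1.8147 → 1.81; α₂ = 0.9649; rank = 241; θ*₍241₎ = 71.35.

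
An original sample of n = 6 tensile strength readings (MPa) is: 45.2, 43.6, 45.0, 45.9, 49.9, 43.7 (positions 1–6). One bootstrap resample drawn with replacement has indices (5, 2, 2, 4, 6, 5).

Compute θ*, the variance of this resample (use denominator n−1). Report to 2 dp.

Resample values: 49.9, 43.6, 43.6, 45.9, 43.7, 49.9.
Mean = 46.1000; sum of squared deviations = 47.1800
s² = 47.1800 / 5 = 9.4360

θ* = 9.44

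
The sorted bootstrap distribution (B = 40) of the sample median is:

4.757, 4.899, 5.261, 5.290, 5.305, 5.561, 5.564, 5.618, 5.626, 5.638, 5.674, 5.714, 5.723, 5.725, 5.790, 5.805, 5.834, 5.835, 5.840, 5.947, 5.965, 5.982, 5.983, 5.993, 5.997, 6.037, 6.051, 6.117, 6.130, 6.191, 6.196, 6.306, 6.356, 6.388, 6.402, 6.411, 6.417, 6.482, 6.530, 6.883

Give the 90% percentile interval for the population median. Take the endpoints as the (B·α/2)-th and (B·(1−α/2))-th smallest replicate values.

α = 0.10; lower rank = 40 × 0.050 = 2; upper rank = 40 × 0.950 = 38.
The 2nd smallest replicate is 4.899; the 38th is 6.482.

(4.899, 6.482)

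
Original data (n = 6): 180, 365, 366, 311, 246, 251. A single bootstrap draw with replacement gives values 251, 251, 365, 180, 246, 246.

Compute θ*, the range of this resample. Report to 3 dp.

Range = 365 − 180 = 185.000

θ* = 185.000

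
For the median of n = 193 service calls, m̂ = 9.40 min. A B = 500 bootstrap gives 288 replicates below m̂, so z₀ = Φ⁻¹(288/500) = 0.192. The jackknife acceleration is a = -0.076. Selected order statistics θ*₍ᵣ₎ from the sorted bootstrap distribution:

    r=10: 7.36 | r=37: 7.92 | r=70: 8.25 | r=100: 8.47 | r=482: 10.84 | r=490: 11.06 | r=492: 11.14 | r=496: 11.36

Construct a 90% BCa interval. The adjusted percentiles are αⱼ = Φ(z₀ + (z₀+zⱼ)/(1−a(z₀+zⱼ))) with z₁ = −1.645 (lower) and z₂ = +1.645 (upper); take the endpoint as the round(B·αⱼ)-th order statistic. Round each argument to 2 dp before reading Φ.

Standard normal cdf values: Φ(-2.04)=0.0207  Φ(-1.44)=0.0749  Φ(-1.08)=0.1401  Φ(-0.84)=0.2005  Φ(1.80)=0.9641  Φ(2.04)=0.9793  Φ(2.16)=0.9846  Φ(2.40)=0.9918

(7.92, 10.84)

Lower: z₀ + z₁ = 0.192 + (-1.645) = -1.453; 1 − a(z₀+z₁) = 1 − (-0.076)(-1.453) = 0.8896; argument = 0.192 + (-1.453)/0.8896 = -1.4414 → -1.44.
α₁ = Φ(-1.44) = 0.0749; rank = round(500 × 0.0749) = 37; θ*₍37₎ = 7.92.
Upper: z₀ + z₂ = 1.837; 1 − a(z₀+z₂) = 1.1396; argument = 1.8040 → 1.80; α₂ = 0.9641; rank = 482; θ*₍482₎ = 10.84.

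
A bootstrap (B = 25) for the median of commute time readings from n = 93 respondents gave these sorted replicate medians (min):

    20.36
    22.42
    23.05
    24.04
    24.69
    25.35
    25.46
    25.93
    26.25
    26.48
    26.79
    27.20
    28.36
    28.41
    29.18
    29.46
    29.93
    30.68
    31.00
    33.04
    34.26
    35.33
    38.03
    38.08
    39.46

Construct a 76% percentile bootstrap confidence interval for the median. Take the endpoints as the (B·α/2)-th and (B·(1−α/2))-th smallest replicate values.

α = 0.24; lower rank = 25 × 0.120 = 3; upper rank = 25 × 0.880 = 22.
The 3rd smallest replicate is 23.05; the 22nd is 35.33.

(23.05, 35.33)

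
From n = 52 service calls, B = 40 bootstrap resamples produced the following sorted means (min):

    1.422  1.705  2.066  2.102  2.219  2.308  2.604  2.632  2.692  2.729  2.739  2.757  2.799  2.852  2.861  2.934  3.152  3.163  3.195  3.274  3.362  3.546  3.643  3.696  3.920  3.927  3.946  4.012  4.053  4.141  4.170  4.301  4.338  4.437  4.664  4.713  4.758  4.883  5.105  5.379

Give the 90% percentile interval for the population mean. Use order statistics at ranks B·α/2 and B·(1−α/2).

α = 0.10; lower rank = 40 × 0.050 = 2; upper rank = 40 × 0.950 = 38.
The 2nd smallest replicate is 1.705; the 38th is 4.883.

(1.705, 4.883)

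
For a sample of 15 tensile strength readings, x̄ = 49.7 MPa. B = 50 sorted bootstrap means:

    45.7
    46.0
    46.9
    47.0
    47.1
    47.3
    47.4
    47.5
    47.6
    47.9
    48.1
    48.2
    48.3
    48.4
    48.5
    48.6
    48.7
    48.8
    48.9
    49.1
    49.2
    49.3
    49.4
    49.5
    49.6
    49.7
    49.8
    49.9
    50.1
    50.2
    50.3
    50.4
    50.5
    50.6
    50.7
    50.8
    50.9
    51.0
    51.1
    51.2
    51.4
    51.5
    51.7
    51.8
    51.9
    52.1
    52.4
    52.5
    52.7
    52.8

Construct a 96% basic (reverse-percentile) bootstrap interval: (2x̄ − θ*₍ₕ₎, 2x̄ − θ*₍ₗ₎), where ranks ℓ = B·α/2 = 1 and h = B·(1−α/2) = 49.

(46.7, 53.7)

Percentile endpoints at ranks 1 and 49: θ*₍1₎ = 45.7, θ*₍49₎ = 52.7.
Basic interval reflects these around x̄:
  lower = 2 × 49.7 − 52.7 = 46.7
  upper = 2 × 49.7 − 45.7 = 53.7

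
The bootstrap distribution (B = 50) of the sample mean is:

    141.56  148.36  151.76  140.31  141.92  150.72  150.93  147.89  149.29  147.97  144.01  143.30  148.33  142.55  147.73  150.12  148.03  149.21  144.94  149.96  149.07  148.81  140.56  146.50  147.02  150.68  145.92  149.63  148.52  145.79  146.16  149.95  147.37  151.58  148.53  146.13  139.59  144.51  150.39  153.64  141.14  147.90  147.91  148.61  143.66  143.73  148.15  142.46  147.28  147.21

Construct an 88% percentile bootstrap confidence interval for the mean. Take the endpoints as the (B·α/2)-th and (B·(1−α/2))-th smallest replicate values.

(140.56, 150.93)

Sorted replicates: 139.59, 140.31, 140.56, 141.14, 141.56, 141.92, 142.46, 142.55, 143.30, 143.66, 143.73, 144.01, 144.51, 144.94, 145.79, 145.92, 146.13, 146.16, 146.50, 147.02, 147.21, 147.28, 147.37, 147.73, 147.89, 147.90, 147.91, 147.97, 148.03, 148.15, 148.33, 148.36, 148.52, 148.53, 148.61, 148.81, 149.07, 149.21, 149.29, 149.63, 149.95, 149.96, 150.12, 150.39, 150.68, 150.72, 150.93, 151.58, 151.76, 153.64
α = 0.12; lower rank = 50 × 0.060 = 3; upper rank = 50 × 0.940 = 47.
The 3rd smallest replicate is 140.56; the 47th is 150.93.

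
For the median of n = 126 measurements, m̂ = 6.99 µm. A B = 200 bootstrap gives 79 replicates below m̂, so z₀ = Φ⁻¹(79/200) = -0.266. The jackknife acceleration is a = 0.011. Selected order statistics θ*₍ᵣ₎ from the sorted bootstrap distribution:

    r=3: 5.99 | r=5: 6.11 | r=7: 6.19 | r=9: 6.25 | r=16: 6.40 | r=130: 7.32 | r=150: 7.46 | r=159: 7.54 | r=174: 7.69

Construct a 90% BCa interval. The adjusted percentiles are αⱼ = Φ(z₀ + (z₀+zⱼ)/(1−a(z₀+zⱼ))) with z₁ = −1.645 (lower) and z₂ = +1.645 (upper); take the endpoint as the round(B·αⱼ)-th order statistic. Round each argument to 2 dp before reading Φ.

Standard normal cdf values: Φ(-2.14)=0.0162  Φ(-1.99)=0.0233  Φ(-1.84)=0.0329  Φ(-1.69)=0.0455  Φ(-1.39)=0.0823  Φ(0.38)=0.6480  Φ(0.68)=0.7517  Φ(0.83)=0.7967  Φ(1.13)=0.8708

Lower: z₀ + z₁ = -0.266 + (-1.645) = -1.911; 1 − a(z₀+z₁) = 1 − (0.011)(-1.911) = 1.0210; argument = -0.266 + (-1.911)/1.0210 = -2.1377 → -2.14.
α₁ = Φ(-2.14) = 0.0162; rank = round(200 × 0.0162) = 3; θ*₍3₎ = 5.99.
Upper: z₀ + z₂ = 1.379; 1 − a(z₀+z₂) = 0.9848; argument = 1.1342 → 1.13; α₂ = 0.8708; rank = 174; θ*₍174₎ = 7.69.

(5.99, 7.69)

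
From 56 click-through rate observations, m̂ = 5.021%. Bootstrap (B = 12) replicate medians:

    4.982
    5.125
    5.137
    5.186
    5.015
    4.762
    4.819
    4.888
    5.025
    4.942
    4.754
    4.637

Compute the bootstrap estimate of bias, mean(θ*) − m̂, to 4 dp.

mean(θ*) = (4.982 + 5.125 + 5.137 + 5.186 + 5.015 + 4.762 + 4.819 + 4.888 + 5.025 + 4.942 + 4.754 + 4.637) / 12 = 4.93933
bias = 4.93933 − 5.021

bias = −0.0817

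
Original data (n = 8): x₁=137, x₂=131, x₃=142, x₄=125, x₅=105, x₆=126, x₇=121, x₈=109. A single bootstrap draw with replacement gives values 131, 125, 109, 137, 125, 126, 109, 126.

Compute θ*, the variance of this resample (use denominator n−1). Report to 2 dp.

Mean = 123.5000; sum of squared deviations = 676.0000
s² = 676.0000 / 7 = 96.5714

θ* = 96.57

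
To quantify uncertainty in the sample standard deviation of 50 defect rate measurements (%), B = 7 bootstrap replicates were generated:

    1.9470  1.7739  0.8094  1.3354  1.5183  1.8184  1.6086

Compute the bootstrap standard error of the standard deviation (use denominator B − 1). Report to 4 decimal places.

SE* = 0.3827

Bootstrap SE is the standard deviation of the 7 replicate standard deviations.
Mean of replicates: (1.9470 + 1.7739 + 0.8094 + 1.3354 + 1.5183 + 1.8184 + 1.6086) / 7 = 10.811000 / 7 = 1.544429
Sum of squared deviations: (+0.402571)² + (+0.229471)² + (−0.735029)² + (−0.209029)² + (−0.026129)² + (+0.273971)² + (+0.064171)² = 0.878542
Variance = 0.878542 / 6 = 0.146424
SE* = √0.146424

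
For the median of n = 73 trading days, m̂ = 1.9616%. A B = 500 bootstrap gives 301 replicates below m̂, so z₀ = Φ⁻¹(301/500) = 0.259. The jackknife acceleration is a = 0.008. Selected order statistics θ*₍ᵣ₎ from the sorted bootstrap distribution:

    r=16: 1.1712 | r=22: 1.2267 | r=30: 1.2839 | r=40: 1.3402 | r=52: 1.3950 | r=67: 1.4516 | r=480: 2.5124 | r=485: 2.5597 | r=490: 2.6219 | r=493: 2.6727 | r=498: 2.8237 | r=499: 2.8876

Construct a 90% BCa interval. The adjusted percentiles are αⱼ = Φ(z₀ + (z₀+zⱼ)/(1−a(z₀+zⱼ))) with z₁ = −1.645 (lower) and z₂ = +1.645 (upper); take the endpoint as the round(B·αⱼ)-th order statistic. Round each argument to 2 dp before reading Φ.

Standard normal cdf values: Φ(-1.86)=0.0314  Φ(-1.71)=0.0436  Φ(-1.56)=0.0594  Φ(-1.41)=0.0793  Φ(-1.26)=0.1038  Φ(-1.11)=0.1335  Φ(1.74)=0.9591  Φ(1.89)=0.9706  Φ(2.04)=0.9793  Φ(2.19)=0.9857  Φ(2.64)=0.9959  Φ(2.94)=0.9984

(1.4516, 2.6727)

Lower: z₀ + z₁ = 0.259 + (-1.645) = -1.386; 1 − a(z₀+z₁) = 1 − (0.008)(-1.386) = 1.0111; argument = 0.259 + (-1.386)/1.0111 = -1.1118 → -1.11.
α₁ = Φ(-1.11) = 0.1335; rank = round(500 × 0.1335) = 67; θ*₍67₎ = 1.4516.
Upper: z₀ + z₂ = 1.904; 1 − a(z₀+z₂) = 0.9848; argument = 2.1925 → 2.19; α₂ = 0.9857; rank = 493; θ*₍493₎ = 2.6727.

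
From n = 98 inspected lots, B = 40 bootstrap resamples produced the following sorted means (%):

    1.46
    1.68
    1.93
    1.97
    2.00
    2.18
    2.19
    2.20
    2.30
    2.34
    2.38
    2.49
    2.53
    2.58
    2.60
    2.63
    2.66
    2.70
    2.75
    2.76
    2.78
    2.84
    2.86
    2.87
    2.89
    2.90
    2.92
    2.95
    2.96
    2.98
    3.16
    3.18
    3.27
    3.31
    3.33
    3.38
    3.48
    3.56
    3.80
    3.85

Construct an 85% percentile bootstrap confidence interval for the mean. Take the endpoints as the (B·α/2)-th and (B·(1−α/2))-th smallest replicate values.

α = 0.15; lower rank = 40 × 0.075 = 3; upper rank = 40 × 0.925 = 37.
The 3rd smallest replicate is 1.93; the 37th is 3.48.

(1.93, 3.48)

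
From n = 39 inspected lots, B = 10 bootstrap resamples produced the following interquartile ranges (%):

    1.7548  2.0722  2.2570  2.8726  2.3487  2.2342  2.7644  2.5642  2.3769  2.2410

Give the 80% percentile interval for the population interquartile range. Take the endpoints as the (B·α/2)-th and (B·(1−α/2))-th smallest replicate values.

(1.7548, 2.7644)

Sorted replicates: 1.7548, 2.0722, 2.2342, 2.2410, 2.2570, 2.3487, 2.3769, 2.5642, 2.7644, 2.8726
α = 0.20; lower rank = 10 × 0.100 = 1; upper rank = 10 × 0.900 = 9.
The 1st smallest replicate is 1.7548; the 9th is 2.7644.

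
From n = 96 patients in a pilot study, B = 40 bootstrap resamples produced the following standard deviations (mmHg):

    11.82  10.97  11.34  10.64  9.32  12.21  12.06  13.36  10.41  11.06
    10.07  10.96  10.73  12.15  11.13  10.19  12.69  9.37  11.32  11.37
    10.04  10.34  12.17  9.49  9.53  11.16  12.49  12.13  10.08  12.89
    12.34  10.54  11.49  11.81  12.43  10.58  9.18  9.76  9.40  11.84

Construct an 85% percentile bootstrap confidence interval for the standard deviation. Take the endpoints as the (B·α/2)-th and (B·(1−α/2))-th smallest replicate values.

(9.37, 12.49)

Sorted replicates: 9.18, 9.32, 9.37, 9.40, 9.49, 9.53, 9.76, 10.04, 10.07, 10.08, 10.19, 10.34, 10.41, 10.54, 10.58, 10.64, 10.73, 10.96, 10.97, 11.06, 11.13, 11.16, 11.32, 11.34, 11.37, 11.49, 11.81, 11.82, 11.84, 12.06, 12.13, 12.15, 12.17, 12.21, 12.34, 12.43, 12.49, 12.69, 12.89, 13.36
α = 0.15; lower rank = 40 × 0.075 = 3; upper rank = 40 × 0.925 = 37.
The 3rd smallest replicate is 9.37; the 37th is 12.49.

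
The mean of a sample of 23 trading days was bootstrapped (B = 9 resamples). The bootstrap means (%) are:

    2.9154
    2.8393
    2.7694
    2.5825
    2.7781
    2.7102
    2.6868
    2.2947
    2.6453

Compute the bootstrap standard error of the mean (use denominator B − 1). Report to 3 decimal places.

Bootstrap SE is the standard deviation of the 9 replicate means.
Mean of replicates: (2.9154 + 2.8393 + 2.7694 + 2.5825 + 2.7781 + 2.7102 + 2.6868 + 2.2947 + 2.6453) / 9 = 24.22170 / 9 = 2.69130
Sum of squared deviations: (+0.22410)² + (+0.14800)² + (+0.07810)² + (−0.10880)² + (+0.08680)² + (+0.01890)² + (−0.00450)² + (−0.39660)² + (−0.04600)² = 0.25738
Variance = 0.25738 / 8 = 0.03217
SE* = √0.03217

SE* = 0.179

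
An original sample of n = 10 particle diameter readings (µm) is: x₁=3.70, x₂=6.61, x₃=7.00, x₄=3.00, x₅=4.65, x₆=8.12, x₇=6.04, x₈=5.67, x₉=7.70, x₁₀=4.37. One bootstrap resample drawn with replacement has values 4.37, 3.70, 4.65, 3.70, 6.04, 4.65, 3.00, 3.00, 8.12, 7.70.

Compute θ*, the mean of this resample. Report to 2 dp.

θ* = 4.89

Mean = (4.37 + 3.70 + 4.65 + 3.70 + 6.04 + 4.65 + 3.00 + 3.00 + 8.12 + 7.70) / 10 = 48.930 / 10 = 4.89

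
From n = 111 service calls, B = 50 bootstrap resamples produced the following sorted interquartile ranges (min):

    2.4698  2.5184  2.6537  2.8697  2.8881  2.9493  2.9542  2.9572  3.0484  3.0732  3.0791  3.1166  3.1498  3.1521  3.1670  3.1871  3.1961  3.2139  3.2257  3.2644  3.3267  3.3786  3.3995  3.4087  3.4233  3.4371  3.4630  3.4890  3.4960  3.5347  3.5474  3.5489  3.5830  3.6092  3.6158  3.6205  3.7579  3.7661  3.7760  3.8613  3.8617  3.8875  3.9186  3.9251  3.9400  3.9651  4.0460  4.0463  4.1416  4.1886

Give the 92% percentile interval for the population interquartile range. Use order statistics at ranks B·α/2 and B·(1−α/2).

α = 0.08; lower rank = 50 × 0.040 = 2; upper rank = 50 × 0.960 = 48.
The 2nd smallest replicate is 2.5184; the 48th is 4.0463.

(2.5184, 4.0463)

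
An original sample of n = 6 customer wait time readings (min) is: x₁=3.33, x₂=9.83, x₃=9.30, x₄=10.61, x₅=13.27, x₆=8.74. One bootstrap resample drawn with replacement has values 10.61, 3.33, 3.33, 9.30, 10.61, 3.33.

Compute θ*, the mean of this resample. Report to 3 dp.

θ* = 6.752

Mean = (10.61 + 3.33 + 3.33 + 9.30 + 10.61 + 3.33) / 6 = 40.510 / 6 = 6.752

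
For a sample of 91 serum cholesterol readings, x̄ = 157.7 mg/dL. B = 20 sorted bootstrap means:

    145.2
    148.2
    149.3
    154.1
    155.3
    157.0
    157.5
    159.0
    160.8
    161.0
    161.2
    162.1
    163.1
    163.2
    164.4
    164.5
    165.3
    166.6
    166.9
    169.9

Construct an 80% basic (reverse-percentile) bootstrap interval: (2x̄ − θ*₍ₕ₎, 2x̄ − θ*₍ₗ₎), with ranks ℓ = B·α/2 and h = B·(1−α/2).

Percentile endpoints at ranks 2 and 18: θ*₍2₎ = 148.2, θ*₍18₎ = 166.6.
Basic interval reflects these around x̄:
  lower = 2 × 157.7 − 166.6 = 148.8
  upper = 2 × 157.7 − 148.2 = 167.2

(148.8, 167.2)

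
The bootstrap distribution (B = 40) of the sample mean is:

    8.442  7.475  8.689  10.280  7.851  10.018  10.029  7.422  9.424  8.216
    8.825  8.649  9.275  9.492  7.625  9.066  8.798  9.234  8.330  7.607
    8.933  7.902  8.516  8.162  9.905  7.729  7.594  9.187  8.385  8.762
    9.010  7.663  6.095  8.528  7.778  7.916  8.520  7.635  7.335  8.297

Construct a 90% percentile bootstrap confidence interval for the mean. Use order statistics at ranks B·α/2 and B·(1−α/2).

(7.335, 10.018)

Sorted replicates: 6.095, 7.335, 7.422, 7.475, 7.594, 7.607, 7.625, 7.635, 7.663, 7.729, 7.778, 7.851, 7.902, 7.916, 8.162, 8.216, 8.297, 8.330, 8.385, 8.442, 8.516, 8.520, 8.528, 8.649, 8.689, 8.762, 8.798, 8.825, 8.933, 9.010, 9.066, 9.187, 9.234, 9.275, 9.424, 9.492, 9.905, 10.018, 10.029, 10.280
α = 0.10; lower rank = 40 × 0.050 = 2; upper rank = 40 × 0.950 = 38.
The 2nd smallest replicate is 7.335; the 38th is 10.018.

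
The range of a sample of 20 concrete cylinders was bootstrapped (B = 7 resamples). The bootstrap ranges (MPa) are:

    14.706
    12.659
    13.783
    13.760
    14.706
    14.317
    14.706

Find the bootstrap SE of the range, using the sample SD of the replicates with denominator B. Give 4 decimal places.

SE* = 0.7011

Bootstrap SE is the standard deviation of the 7 replicate ranges.
Mean of replicates: (14.706 + 12.659 + 13.783 + 13.760 + 14.706 + 14.317 + 14.706) / 7 = 98.63700 / 7 = 14.09100
Sum of squared deviations: (+0.61500)² + (−1.43200)² + (−0.30800)² + (−0.33100)² + (+0.61500)² + (+0.22600)² + (+0.61500)² = 3.44080
Variance = 3.44080 / 7 = 0.49154
SE* = √0.49154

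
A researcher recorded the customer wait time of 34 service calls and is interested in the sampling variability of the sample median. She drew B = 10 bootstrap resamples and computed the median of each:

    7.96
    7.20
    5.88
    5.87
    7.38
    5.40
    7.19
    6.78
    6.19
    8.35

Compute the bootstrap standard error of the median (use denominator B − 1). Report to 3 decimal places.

SE* = 0.968

Bootstrap SE is the standard deviation of the 10 replicate medians.
Mean of replicates: (7.96 + 7.20 + 5.88 + 5.87 + 7.38 + 5.40 + 7.19 + 6.78 + 6.19 + 8.35) / 10 = 68.2000 / 10 = 6.8200
Sum of squared deviations: (+1.1400)² + (+0.3800)² + (−0.9400)² + (−0.9500)² + (+0.5600)² + (−1.4200)² + (+0.3700)² + (−0.0400)² + (−0.6300)² + (+1.5300)² = 8.4364
Variance = 8.4364 / 9 = 0.9374
SE* = √0.9374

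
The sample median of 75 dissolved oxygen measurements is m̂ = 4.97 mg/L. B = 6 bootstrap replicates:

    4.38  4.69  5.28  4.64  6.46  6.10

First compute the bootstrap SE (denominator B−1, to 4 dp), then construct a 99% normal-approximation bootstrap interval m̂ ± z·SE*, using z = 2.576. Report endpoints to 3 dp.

Mean of replicates = 5.2583; sum of squared deviations = 3.6297; SE* = √(3.6297/5) = 0.8520
Margin = 2.576 × 0.8520 = 2.1948
Interval: 4.97 ± 2.1948

(2.775, 7.165)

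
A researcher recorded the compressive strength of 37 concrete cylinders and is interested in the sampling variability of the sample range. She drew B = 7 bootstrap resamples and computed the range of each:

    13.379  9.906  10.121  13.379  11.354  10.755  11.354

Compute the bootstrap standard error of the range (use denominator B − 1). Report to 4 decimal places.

Bootstrap SE is the standard deviation of the 7 replicate ranges.
Mean of replicates: (13.379 + 9.906 + 10.121 + 13.379 + 11.354 + 10.755 + 11.354) / 7 = 80.24800 / 7 = 11.46400
Sum of squared deviations: (+1.91500)² + (−1.55800)² + (−1.34300)² + (+1.91500)² + (−0.11000)² + (−0.70900)² + (−0.11000)² = 12.09234
Variance = 12.09234 / 6 = 2.01539
SE* = √2.01539

SE* = 1.4196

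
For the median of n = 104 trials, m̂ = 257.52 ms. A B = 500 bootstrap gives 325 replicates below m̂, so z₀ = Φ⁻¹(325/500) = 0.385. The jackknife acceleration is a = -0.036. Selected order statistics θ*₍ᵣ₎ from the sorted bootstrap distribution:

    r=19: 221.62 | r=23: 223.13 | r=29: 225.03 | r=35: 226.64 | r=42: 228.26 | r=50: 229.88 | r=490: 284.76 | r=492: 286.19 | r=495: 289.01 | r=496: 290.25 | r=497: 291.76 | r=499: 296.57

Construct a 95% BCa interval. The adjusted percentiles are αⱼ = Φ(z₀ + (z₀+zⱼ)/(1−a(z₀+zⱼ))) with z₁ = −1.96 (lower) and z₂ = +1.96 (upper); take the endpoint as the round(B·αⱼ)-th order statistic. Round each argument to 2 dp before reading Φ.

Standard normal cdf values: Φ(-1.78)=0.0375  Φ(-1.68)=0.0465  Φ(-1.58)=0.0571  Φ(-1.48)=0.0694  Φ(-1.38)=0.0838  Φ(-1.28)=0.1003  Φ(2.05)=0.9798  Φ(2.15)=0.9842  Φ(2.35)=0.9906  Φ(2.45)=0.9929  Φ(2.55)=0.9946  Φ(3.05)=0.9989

Lower: z₀ + z₁ = 0.385 + (-1.960) = -1.575; 1 − a(z₀+z₁) = 1 − (-0.036)(-1.575) = 0.9433; argument = 0.385 + (-1.575)/0.9433 = -1.2847 → -1.28.
α₁ = Φ(-1.28) = 0.1003; rank = round(500 × 0.1003) = 50; θ*₍50₎ = 229.88.
Upper: z₀ + z₂ = 2.345; 1 − a(z₀+z₂) = 1.0844; argument = 2.5474 → 2.55; α₂ = 0.9946; rank = 497; θ*₍497₎ = 291.76.

(229.88, 291.76)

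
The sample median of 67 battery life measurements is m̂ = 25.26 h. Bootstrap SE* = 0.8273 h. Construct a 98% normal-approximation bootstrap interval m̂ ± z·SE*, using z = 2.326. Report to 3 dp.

Margin = 2.326 × 0.8273 = 1.9243
Interval: 25.26 ± 1.9243

(23.336, 27.184)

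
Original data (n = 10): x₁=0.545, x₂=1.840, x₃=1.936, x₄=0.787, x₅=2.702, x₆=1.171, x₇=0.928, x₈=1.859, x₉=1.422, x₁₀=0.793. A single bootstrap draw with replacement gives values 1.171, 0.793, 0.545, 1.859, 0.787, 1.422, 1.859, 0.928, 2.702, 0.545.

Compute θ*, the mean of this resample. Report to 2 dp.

θ* = 1.26

Mean = (1.171 + 0.793 + 0.545 + 1.859 + 0.787 + 1.422 + 1.859 + 0.928 + 2.702 + 0.545) / 10 = 12.6110 / 10 = 1.26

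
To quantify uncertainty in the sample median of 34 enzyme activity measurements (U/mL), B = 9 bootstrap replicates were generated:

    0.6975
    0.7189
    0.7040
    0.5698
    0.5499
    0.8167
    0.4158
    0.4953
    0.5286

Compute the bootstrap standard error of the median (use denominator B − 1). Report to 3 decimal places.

Bootstrap SE is the standard deviation of the 9 replicate medians.
Mean of replicates: (0.6975 + 0.7189 + 0.7040 + 0.5698 + 0.5499 + 0.8167 + 0.4158 + 0.4953 + 0.5286) / 9 = 5.49650 / 9 = 0.61072
Sum of squared deviations: (+0.08678)² + (+0.10818)² + (+0.09328)² + (−0.04092)² + (−0.06082)² + (+0.20598)² + (−0.19492)² + (−0.11542)² + (−0.08212)² = 0.13380
Variance = 0.13380 / 8 = 0.01672
SE* = √0.01672

SE* = 0.129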